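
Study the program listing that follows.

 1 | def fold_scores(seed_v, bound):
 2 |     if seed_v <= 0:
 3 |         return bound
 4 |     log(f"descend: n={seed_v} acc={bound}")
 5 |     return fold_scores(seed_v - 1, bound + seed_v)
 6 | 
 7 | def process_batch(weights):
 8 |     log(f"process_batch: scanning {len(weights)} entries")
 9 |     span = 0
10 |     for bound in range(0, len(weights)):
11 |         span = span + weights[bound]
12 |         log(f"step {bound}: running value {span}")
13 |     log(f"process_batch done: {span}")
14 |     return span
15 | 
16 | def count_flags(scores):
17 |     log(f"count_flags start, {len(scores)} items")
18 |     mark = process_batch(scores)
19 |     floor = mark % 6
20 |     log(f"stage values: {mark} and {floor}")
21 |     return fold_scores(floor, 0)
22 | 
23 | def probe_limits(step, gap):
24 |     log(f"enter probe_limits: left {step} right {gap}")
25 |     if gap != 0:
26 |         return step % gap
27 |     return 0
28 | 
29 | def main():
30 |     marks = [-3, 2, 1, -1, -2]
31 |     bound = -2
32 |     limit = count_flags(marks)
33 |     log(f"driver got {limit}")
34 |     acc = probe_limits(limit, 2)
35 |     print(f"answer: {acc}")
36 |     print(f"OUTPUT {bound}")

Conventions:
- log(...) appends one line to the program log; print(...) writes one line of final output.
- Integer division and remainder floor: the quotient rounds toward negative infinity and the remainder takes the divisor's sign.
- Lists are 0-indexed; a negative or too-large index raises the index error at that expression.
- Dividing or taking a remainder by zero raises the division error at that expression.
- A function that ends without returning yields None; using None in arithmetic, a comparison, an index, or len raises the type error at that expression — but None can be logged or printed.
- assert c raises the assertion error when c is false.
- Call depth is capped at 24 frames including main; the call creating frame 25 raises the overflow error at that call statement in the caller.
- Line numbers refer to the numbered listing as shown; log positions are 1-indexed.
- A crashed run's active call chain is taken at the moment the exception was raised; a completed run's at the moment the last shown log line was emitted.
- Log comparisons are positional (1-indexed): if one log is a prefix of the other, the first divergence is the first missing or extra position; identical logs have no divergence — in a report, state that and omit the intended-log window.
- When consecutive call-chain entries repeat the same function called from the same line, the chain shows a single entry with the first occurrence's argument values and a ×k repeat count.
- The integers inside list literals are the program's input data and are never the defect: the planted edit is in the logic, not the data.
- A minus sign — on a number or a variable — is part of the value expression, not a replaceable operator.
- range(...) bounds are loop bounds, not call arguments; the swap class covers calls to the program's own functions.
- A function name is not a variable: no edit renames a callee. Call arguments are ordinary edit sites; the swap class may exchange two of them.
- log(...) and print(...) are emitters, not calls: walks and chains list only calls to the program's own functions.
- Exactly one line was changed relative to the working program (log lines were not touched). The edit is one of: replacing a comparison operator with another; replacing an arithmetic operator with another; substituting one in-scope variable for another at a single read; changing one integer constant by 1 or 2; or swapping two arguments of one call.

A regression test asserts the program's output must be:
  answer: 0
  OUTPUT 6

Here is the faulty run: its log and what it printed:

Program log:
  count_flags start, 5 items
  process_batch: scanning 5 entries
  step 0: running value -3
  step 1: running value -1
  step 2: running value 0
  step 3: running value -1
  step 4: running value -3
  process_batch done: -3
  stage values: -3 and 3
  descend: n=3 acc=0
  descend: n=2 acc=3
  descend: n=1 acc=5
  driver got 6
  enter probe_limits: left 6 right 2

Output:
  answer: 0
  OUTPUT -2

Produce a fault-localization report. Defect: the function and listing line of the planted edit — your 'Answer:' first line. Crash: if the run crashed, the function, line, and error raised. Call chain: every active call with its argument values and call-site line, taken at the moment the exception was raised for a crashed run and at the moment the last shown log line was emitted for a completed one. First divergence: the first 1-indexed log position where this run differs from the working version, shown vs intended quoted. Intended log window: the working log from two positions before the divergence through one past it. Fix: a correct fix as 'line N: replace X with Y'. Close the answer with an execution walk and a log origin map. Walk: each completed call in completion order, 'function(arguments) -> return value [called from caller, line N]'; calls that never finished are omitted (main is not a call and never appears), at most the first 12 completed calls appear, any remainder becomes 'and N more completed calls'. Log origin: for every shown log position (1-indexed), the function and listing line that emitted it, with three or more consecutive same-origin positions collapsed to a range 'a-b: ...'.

Answer: the defect is in main at line 36.
Key observation: Every logged value matches the working version; the printed result is what differs.
Call chain: main -> probe_limits(6, 2) (called at line 34).
First divergence: none (the log streams are identical).
Execution walk:
  process_batch([-3, 2, 1, -1, -2]) -> -3  [called from count_flags, line 18]
  fold_scores(0, 6) -> 6  [called from fold_scores, line 5]
  fold_scores(1, 5) -> 6  [called from fold_scores, line 5]
  fold_scores(2, 3) -> 6  [called from fold_scores, line 5]
  fold_scores(3, 0) -> 6  [called from count_flags, line 21]
  count_flags([-3, 2, 1, -1, -2]) -> 6  [called from main, line 32]
  probe_limits(6, 2) -> 0  [called from main, line 34]
Origin of each log line:
  1: logged in count_flags at line 17
  2: logged in process_batch at line 8
  3-7: logged in process_batch at line 12
  8: logged in process_batch at line 13
  9: logged in count_flags at line 20
  10-12: logged in fold_scores at line 4
  13: logged in main at line 33
  14: logged in probe_limits at line 24
A correct fix: line 36: replace `bound` with `limit`.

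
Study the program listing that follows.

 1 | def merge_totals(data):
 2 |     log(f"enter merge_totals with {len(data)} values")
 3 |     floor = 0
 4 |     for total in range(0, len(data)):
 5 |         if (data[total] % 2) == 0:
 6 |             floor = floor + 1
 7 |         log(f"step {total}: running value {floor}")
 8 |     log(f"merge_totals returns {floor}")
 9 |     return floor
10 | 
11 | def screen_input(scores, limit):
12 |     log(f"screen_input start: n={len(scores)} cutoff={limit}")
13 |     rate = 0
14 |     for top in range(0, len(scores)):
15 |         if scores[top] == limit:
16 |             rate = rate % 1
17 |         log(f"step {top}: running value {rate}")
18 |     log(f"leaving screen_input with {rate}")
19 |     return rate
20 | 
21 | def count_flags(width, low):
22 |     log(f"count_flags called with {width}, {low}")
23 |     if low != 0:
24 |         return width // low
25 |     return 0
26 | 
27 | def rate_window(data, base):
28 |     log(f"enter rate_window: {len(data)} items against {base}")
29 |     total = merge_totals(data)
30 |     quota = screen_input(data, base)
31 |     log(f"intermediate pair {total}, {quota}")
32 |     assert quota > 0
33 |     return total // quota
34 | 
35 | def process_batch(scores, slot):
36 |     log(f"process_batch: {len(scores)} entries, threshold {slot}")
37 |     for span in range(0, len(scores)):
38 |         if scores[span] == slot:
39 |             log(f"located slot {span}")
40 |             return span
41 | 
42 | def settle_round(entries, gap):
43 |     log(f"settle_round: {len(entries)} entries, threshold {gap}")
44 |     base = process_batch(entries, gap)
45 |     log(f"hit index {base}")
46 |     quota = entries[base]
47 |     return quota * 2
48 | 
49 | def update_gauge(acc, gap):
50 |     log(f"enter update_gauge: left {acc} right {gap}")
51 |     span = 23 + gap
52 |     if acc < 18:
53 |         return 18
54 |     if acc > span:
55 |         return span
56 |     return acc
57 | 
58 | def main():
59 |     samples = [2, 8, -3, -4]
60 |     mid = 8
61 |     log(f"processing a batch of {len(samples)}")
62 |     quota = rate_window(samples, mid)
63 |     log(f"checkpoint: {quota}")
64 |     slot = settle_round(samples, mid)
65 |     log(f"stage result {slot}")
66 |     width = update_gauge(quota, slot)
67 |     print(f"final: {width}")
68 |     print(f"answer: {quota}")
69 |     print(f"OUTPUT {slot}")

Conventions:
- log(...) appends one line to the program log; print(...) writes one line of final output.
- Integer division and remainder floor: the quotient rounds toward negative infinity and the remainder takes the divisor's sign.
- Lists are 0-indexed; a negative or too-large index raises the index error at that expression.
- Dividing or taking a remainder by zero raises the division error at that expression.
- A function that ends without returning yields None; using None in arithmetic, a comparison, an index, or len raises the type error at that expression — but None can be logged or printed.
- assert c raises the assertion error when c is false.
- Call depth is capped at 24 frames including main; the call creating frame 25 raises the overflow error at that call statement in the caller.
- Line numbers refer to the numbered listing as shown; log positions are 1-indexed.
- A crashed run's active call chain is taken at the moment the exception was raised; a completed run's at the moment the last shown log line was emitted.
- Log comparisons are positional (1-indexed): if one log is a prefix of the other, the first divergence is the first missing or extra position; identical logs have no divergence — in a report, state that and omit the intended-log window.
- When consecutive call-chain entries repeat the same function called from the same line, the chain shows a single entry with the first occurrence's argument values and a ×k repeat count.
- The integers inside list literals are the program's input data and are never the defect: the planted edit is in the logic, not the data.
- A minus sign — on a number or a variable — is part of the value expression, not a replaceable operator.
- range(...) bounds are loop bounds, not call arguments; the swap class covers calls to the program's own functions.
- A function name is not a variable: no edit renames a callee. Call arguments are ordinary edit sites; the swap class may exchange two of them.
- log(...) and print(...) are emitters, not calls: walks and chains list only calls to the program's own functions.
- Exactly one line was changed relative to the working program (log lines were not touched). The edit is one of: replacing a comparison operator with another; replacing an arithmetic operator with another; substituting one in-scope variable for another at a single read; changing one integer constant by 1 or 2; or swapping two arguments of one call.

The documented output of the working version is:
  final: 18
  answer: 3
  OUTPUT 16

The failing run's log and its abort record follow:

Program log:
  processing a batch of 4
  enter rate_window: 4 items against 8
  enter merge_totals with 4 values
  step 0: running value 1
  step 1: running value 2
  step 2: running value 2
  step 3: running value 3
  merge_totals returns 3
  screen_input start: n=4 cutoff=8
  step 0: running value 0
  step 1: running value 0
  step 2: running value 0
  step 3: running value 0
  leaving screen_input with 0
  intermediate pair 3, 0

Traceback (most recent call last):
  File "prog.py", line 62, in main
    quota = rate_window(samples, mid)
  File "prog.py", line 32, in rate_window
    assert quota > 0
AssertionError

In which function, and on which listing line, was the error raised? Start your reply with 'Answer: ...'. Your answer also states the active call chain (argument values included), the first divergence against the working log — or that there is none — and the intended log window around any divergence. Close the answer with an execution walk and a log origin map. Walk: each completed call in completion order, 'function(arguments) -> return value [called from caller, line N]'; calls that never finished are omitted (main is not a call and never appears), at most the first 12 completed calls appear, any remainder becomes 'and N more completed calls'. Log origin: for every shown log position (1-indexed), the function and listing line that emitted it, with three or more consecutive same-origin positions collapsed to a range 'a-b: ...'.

Answer: the error was raised in rate_window, line 32.
Key observation: The log first diverges at position 11: the faulty run prints 'step 1: running value 0' where the working version prints 'step 1: running value 1'.
Call chain: main -> rate_window([2, 8, -3, -4], 8) (called at line 62).
First divergence: position 11 — shown 'step 1: running value 0', intended 'step 1: running value 1'.
Intended log window:
  9: screen_input start: n=4 cutoff=8
  10: step 0: running value 0
  11: step 1: running value 1
  12: step 2: running value 1
Execution walk:
  merge_totals([2, 8, -3, -4]) -> 3  [called from rate_window, line 29]
  screen_input([2, 8, -3, -4], 8) -> 0  [called from rate_window, line 30]
Origin of each log line:
  1: from main, line 61
  2: from rate_window, line 28
  3: from merge_totals, line 2
  4-7: from merge_totals, line 7
  8: from merge_totals, line 8
  9: from screen_input, line 12
  10-13: from screen_input, line 17
  14: from screen_input, line 18
  15: from rate_window, line 31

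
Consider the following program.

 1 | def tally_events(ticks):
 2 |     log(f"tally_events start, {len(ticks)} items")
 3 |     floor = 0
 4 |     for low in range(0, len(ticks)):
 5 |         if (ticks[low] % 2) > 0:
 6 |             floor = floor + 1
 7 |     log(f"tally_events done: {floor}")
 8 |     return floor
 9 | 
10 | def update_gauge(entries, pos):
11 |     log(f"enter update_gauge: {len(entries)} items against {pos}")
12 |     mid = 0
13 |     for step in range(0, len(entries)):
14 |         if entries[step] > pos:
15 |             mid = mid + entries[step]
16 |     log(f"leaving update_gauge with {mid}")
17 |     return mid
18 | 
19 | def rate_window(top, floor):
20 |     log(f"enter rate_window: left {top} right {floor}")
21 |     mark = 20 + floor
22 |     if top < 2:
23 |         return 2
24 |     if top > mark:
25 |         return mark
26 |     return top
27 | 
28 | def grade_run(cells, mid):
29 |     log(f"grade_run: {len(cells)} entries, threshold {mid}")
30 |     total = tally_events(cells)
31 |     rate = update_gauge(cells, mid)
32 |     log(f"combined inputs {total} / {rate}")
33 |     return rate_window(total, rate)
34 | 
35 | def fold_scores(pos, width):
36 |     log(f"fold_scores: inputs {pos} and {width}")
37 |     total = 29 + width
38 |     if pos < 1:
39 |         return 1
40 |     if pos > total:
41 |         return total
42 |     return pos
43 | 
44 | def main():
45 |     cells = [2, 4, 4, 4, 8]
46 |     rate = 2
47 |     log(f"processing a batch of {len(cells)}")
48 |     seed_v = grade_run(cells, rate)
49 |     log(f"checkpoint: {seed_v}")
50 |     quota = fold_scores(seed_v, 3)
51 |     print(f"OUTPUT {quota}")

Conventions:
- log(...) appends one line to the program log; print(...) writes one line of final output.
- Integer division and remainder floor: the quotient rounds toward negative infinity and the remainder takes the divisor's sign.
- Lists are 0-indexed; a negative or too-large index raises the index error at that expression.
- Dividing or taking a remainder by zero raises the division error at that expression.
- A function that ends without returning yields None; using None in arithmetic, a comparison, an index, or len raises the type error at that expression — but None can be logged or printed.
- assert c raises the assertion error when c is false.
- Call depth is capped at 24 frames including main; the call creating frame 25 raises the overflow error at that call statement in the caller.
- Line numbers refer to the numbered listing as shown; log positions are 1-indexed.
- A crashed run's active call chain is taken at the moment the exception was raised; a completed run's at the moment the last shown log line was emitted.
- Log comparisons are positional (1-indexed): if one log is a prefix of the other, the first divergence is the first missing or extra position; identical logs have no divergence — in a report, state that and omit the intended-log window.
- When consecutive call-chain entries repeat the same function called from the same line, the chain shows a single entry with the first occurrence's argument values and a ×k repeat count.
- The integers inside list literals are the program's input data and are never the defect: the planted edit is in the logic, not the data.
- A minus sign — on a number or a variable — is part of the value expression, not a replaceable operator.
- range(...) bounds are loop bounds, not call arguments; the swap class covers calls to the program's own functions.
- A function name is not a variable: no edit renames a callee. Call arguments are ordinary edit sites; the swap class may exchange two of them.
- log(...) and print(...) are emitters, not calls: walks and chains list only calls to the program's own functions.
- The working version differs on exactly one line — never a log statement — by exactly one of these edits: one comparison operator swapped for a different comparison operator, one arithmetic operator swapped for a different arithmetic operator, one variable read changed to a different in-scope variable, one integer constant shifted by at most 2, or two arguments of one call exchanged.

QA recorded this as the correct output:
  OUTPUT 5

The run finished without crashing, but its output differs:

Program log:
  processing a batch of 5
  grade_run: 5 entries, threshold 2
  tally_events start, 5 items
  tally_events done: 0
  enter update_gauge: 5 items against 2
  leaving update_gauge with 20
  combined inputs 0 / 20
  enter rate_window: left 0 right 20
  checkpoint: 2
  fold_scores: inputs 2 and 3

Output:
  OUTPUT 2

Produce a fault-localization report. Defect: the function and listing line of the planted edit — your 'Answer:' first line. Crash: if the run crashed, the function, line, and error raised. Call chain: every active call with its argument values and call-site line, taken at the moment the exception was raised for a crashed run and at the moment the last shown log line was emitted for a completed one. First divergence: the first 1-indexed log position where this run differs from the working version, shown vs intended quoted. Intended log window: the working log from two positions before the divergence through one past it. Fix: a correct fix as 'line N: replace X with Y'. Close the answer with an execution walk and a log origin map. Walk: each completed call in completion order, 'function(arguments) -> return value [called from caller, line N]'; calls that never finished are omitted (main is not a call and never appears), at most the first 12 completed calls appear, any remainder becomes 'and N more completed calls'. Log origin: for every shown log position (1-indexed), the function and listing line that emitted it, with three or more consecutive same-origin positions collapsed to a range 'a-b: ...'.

Answer: the defect is in tally_events at line 5.
Key observation: Position 4 is the first bad log line: 'tally_events done: 0' should read 'tally_events done: 5'.
Call chain: main -> fold_scores(2, 3) (called at line 50).
First divergence: position 4 — the shown line 'tally_events done: 0' should read 'tally_events done: 5'.
Intended log window:
  2: grade_run: 5 entries, threshold 2
  3: tally_events start, 5 items
  4: tally_events done: 5
  5: enter update_gauge: 5 items against 2
Execution walk:
  tally_events([2, 4, 4, 4, 8]) -> 0  [called from grade_run, line 30]
  update_gauge([2, 4, 4, 4, 8], 2) -> 20  [called from grade_run, line 31]
  rate_window(0, 20) -> 2  [called from grade_run, line 33]
  grade_run([2, 4, 4, 4, 8], 2) -> 2  [called from main, line 48]
  fold_scores(2, 3) -> 2  [called from main, line 50]
Log line origins:
  1: emitted by main (line 47)
  2: emitted by grade_run (line 29)
  3: emitted by tally_events (line 2)
  4: emitted by tally_events (line 7)
  5: emitted by update_gauge (line 11)
  6: emitted by update_gauge (line 16)
  7: emitted by grade_run (line 32)
  8: emitted by rate_window (line 20)
  9: emitted by main (line 49)
  10: emitted by fold_scores (line 36)
A correct fix: line 5: replace `>` with `==`.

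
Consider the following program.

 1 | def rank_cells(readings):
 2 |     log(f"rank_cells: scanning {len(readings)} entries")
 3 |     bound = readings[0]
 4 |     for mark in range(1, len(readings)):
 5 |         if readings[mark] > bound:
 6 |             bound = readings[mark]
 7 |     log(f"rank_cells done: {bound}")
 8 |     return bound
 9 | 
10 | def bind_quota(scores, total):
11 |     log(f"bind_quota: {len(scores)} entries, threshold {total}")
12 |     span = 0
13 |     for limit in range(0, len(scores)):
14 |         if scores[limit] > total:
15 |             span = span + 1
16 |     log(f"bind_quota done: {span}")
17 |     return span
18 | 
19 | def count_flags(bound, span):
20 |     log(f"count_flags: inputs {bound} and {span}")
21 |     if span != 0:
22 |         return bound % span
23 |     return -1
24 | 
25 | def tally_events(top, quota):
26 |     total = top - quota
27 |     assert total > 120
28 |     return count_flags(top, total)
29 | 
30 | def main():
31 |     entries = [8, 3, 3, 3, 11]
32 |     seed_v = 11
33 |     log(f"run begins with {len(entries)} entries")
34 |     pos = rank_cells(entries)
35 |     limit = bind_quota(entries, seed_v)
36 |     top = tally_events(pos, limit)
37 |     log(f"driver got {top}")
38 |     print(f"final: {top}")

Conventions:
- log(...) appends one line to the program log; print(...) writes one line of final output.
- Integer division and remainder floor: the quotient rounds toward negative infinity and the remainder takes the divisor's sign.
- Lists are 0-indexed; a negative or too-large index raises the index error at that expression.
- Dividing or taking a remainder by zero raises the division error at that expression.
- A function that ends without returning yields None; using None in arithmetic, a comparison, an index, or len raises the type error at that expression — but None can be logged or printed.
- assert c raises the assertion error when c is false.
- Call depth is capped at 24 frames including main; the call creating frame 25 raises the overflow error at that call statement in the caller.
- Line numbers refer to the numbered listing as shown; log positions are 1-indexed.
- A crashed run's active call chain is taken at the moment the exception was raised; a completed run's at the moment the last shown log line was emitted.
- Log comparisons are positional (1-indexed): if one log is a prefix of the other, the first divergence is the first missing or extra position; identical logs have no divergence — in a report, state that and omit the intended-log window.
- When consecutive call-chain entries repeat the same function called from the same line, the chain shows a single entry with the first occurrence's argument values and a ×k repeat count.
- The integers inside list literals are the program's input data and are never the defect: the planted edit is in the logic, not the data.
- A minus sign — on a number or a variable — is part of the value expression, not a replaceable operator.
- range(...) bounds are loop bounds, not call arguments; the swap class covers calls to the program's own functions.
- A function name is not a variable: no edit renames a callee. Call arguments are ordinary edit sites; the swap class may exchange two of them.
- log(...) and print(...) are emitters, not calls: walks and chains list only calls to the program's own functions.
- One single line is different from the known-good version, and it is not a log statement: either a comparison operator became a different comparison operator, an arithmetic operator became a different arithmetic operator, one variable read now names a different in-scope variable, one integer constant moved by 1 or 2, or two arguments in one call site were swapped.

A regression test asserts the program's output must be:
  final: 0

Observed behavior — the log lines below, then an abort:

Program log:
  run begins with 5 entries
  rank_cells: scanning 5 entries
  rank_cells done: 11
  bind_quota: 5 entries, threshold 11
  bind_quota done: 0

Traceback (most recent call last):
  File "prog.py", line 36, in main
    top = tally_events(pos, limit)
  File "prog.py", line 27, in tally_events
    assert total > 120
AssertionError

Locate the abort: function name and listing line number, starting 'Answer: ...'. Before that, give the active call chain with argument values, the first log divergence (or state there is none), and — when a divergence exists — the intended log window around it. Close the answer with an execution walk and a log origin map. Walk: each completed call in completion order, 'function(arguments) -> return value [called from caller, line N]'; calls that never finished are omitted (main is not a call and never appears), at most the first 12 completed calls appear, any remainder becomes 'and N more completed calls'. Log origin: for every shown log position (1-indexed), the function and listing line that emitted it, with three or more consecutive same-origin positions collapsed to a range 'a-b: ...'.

Answer: the error was raised in tally_events, line 27.
Key observation: The faulty run's log stops after 5 lines; the working version's next line would be 'count_flags: inputs 11 and 11'.
Call chain: main -> tally_events(11, 0) (called at line 36).
First divergence: position 6; the shown log stops at 5 lines while the working version next logs 'count_flags: inputs 11 and 11'.
Intended log window:
  4: bind_quota: 5 entries, threshold 11
  5: bind_quota done: 0
  6: count_flags: inputs 11 and 11
  7: driver got 0
Execution walk:
  rank_cells([8, 3, 3, 3, 11]) -> 11  [called from main, line 34]
  bind_quota([8, 3, 3, 3, 11], 11) -> 0  [called from main, line 35]
Origin of each log line:
  1: logged in main at line 33
  2: logged in rank_cells at line 2
  3: logged in rank_cells at line 7
  4: logged in bind_quota at line 11
  5: logged in bind_quota at line 16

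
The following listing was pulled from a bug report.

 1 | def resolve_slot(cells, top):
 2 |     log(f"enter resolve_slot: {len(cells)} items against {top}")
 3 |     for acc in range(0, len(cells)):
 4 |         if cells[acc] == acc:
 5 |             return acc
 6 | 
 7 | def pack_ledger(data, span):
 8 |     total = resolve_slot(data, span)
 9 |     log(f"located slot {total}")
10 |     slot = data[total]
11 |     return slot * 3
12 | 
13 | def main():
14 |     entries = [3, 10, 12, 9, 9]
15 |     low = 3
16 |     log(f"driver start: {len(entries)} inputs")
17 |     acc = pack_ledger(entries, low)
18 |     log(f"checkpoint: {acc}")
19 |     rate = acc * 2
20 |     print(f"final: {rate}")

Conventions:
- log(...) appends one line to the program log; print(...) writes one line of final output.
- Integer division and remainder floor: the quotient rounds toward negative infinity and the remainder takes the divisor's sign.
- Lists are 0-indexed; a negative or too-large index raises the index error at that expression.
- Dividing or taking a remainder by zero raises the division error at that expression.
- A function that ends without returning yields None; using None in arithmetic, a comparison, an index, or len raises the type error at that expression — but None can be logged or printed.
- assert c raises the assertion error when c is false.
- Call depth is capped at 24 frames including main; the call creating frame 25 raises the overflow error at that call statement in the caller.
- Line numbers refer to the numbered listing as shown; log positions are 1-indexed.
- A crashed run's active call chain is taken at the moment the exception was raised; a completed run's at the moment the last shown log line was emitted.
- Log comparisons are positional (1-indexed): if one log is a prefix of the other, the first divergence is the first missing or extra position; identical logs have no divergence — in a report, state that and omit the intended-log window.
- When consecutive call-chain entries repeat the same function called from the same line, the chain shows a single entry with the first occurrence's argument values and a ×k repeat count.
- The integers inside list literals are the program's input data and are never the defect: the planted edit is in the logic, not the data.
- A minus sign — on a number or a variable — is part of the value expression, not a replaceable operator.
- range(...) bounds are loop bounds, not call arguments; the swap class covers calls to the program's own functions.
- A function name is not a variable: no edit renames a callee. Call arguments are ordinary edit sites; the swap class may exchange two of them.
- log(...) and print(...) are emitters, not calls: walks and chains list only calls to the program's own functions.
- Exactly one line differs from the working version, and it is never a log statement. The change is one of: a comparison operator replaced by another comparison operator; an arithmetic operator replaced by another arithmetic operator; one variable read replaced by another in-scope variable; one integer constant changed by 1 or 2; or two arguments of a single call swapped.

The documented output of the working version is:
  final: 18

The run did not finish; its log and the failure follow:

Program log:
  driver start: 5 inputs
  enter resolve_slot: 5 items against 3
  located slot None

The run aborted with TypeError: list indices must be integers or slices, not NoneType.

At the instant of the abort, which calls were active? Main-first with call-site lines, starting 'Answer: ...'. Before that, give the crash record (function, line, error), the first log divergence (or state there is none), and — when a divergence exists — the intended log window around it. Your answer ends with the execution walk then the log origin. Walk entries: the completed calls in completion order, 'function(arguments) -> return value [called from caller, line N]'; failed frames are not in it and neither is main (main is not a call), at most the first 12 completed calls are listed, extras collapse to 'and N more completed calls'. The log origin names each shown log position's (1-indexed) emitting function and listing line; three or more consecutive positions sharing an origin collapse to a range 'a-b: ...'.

Answer: main -> pack_ledger (called at line 17).
Core observation: The earliest visible damage is log position 3 — 'located slot None' rather than the intended 'located slot 0'.
Crash: pack_ledger, line 10, TypeError.
First divergence: position 3 — the shown line 'located slot None' should read 'located slot 0'.
Intended log window:
  1: driver start: 5 inputs
  2: enter resolve_slot: 5 items against 3
  3: located slot 0
  4: checkpoint: 9
Execution walk:
  resolve_slot([3, 10, 12, 9, 9], 3) -> None  [called from pack_ledger, line 8]
Log origin:
  1: emitted by main (line 16)
  2: emitted by resolve_slot (line 2)
  3: emitted by pack_ledger (line 9)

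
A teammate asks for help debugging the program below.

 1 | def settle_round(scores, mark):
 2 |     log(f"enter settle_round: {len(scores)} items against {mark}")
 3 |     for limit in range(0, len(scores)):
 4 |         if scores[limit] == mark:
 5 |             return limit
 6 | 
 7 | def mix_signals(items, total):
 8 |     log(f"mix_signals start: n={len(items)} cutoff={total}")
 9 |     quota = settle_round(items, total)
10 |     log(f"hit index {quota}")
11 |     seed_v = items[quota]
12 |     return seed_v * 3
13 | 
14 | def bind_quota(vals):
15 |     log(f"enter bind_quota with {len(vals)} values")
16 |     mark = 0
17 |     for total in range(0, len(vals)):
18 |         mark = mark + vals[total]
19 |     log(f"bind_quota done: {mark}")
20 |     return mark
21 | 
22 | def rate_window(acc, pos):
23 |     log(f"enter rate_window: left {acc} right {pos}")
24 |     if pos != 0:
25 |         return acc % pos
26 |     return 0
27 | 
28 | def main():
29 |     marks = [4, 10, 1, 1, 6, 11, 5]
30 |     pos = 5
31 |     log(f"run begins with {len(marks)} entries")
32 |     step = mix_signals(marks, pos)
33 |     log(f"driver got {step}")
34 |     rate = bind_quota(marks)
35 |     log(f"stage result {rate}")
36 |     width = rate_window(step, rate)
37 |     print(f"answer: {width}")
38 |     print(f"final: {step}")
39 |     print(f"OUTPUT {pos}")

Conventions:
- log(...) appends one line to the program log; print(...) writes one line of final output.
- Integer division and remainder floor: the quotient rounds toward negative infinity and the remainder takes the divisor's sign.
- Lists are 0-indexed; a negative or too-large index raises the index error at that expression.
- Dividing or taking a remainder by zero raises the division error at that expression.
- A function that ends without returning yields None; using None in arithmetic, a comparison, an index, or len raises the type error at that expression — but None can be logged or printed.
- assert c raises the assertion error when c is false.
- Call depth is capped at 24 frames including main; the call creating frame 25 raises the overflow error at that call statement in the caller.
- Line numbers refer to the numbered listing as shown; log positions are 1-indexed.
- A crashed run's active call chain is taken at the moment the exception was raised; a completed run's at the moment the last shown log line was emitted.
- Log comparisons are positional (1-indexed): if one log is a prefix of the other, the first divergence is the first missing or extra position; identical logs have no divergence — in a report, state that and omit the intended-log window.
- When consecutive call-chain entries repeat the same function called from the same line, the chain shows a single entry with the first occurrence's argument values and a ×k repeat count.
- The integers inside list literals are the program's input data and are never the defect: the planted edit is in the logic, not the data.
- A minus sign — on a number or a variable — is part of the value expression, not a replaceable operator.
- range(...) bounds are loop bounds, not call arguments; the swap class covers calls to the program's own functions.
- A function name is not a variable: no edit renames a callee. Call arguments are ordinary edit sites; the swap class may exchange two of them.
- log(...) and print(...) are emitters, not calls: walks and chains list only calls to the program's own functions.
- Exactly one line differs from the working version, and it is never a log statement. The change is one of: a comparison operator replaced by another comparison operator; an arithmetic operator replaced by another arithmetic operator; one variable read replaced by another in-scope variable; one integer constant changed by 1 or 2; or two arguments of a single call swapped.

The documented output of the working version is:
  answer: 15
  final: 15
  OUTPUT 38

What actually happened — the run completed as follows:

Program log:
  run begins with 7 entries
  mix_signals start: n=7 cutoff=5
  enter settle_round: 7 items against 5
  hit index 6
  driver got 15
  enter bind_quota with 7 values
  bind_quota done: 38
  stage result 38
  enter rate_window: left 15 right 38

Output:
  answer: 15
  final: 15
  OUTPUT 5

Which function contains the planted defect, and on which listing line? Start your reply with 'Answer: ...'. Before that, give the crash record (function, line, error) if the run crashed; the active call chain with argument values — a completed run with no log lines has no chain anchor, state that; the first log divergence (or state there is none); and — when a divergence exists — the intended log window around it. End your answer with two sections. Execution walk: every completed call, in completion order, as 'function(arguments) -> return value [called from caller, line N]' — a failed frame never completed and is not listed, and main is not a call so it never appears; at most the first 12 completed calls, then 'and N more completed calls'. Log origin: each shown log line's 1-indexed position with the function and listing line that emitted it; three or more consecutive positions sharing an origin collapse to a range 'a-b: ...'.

Answer: the defect is in main at line 39.
Key fact: Nothing in the log betrays the bug — only the output does.
Call chain: main -> rate_window(15, 38) (called at line 36).
First divergence: none — the logs agree in full.
Execution walk:
  settle_round([4, 10, 1, 1, 6, 11, 5], 5) -> 6  [called from mix_signals, line 9]
  mix_signals([4, 10, 1, 1, 6, 11, 5], 5) -> 15  [called from main, line 32]
  bind_quota([4, 10, 1, 1, 6, 11, 5]) -> 38  [called from main, line 34]
  rate_window(15, 38) -> 15  [called from main, line 36]
Log line origins:
  1: logged in main at line 31
  2: logged in mix_signals at line 8
  3: logged in settle_round at line 2
  4: logged in mix_signals at line 10
  5: logged in main at line 33
  6: logged in bind_quota at line 15
  7: logged in bind_quota at line 19
  8: logged in main at line 35
  9: logged in rate_window at line 23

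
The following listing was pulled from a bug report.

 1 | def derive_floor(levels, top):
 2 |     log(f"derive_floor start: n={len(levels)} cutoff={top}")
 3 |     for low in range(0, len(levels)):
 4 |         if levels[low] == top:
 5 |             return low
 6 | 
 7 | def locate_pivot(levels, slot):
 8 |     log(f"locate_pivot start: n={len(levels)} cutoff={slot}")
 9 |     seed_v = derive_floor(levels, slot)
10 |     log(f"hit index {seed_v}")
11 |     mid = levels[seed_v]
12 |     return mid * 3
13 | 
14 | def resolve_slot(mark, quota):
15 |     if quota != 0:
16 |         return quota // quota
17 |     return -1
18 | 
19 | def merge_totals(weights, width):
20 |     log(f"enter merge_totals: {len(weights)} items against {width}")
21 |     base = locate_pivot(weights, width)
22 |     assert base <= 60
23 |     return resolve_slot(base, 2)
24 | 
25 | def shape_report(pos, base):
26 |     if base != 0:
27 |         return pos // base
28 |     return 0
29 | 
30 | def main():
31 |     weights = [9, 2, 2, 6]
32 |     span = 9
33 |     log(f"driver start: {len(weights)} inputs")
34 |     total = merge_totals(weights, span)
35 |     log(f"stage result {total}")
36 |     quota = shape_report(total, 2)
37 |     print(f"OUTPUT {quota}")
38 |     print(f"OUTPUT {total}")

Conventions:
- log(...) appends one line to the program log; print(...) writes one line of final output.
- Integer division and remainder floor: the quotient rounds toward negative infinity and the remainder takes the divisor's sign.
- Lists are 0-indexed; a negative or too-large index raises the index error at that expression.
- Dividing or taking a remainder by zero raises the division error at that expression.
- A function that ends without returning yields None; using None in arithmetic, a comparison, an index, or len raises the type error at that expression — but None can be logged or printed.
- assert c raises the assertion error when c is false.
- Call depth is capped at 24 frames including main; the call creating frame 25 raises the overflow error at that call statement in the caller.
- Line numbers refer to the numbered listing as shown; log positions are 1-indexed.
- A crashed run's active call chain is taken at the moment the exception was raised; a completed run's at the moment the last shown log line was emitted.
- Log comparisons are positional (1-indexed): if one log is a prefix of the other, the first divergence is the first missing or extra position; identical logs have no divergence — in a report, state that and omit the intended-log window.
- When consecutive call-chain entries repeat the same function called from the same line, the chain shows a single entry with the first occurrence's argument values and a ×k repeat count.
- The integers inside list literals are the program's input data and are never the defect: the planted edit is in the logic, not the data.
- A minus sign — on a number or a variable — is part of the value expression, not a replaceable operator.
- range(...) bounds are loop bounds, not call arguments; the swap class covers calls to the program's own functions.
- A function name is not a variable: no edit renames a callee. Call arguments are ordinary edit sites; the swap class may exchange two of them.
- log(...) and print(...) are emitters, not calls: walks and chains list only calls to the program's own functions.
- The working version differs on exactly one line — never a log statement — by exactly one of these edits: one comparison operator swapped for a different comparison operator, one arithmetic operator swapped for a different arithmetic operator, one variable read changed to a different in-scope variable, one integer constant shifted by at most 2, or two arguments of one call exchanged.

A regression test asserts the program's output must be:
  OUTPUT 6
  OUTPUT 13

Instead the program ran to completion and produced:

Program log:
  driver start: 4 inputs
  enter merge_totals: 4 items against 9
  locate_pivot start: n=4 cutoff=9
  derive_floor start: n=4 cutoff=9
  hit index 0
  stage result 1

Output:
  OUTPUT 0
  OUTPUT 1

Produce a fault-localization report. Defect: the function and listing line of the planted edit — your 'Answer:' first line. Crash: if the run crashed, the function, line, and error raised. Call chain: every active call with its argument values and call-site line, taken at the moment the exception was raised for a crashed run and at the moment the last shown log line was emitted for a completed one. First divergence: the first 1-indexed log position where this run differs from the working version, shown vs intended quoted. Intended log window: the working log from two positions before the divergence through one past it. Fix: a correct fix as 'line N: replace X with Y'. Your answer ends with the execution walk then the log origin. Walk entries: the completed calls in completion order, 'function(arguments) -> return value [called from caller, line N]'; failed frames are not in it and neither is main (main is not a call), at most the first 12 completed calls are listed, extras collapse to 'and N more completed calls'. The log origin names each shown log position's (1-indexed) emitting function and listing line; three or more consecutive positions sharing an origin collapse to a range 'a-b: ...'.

Answer: the defect is in resolve_slot at line 16.
Key observation: Log line 6 is where behavior first shows: 'stage result 1' appears instead of 'stage result 13'.
Call chain: main.
First divergence: at position 6 the run shows 'stage result 1' where the working version logs 'stage result 13'.
Intended log window:
  4: derive_floor start: n=4 cutoff=9
  5: hit index 0
  6: stage result 13
Execution walk:
  derive_floor([9, 2, 2, 6], 9) -> 0  [called from locate_pivot, line 9]
  locate_pivot([9, 2, 2, 6], 9) -> 27  [called from merge_totals, line 21]
  resolve_slot(27, 2) -> 1  [called from merge_totals, line 23]
  merge_totals([9, 2, 2, 6], 9) -> 1  [called from main, line 34]
  shape_report(1, 2) -> 0  [called from main, line 36]
Log line origins:
  1: emitted by main (line 33)
  2: emitted by merge_totals (line 20)
  3: emitted by locate_pivot (line 8)
  4: emitted by derive_floor (line 2)
  5: emitted by locate_pivot (line 10)
  6: emitted by main (line 35)
A correct fix: line 16: replace `quota // quota` with `mark // quota`.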